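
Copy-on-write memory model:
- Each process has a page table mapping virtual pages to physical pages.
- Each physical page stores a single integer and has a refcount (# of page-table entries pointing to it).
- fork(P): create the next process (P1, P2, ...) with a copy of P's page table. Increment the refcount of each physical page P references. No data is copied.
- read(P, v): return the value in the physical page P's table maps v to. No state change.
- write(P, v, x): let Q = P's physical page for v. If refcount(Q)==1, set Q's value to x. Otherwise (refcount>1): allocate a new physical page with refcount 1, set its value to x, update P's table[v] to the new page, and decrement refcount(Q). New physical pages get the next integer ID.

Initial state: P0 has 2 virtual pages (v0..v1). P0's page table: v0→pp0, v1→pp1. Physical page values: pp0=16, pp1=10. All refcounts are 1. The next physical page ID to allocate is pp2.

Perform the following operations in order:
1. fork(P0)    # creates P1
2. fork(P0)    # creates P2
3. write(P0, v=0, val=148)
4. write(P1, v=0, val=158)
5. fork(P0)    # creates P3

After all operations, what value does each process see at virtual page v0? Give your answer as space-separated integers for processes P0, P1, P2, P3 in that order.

Answer: 148 158 16 148

Derivation:
Op 1: fork(P0) -> P1. 2 ppages; refcounts: pp0:2 pp1:2
Op 2: fork(P0) -> P2. 2 ppages; refcounts: pp0:3 pp1:3
Op 3: write(P0, v0, 148). refcount(pp0)=3>1 -> COPY to pp2. 3 ppages; refcounts: pp0:2 pp1:3 pp2:1
Op 4: write(P1, v0, 158). refcount(pp0)=2>1 -> COPY to pp3. 4 ppages; refcounts: pp0:1 pp1:3 pp2:1 pp3:1
Op 5: fork(P0) -> P3. 4 ppages; refcounts: pp0:1 pp1:4 pp2:2 pp3:1
P0: v0 -> pp2 = 148
P1: v0 -> pp3 = 158
P2: v0 -> pp0 = 16
P3: v0 -> pp2 = 148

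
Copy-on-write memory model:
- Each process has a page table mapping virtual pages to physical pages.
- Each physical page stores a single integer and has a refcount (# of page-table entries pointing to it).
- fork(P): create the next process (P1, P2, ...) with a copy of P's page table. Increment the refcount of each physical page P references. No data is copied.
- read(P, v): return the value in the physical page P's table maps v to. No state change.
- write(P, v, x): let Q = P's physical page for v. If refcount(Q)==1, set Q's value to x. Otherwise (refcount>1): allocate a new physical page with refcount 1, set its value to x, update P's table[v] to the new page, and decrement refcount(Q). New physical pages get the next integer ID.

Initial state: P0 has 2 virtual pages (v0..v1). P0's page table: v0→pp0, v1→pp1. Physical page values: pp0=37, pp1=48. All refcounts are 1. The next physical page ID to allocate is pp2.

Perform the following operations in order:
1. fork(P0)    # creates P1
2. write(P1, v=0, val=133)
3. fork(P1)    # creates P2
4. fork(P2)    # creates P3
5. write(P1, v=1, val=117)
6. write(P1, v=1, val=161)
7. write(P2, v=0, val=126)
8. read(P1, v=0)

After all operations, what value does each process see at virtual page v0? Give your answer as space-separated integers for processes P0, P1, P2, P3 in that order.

Answer: 37 133 126 133

Derivation:
Op 1: fork(P0) -> P1. 2 ppages; refcounts: pp0:2 pp1:2
Op 2: write(P1, v0, 133). refcount(pp0)=2>1 -> COPY to pp2. 3 ppages; refcounts: pp0:1 pp1:2 pp2:1
Op 3: fork(P1) -> P2. 3 ppages; refcounts: pp0:1 pp1:3 pp2:2
Op 4: fork(P2) -> P3. 3 ppages; refcounts: pp0:1 pp1:4 pp2:3
Op 5: write(P1, v1, 117). refcount(pp1)=4>1 -> COPY to pp3. 4 ppages; refcounts: pp0:1 pp1:3 pp2:3 pp3:1
Op 6: write(P1, v1, 161). refcount(pp3)=1 -> write in place. 4 ppages; refcounts: pp0:1 pp1:3 pp2:3 pp3:1
Op 7: write(P2, v0, 126). refcount(pp2)=3>1 -> COPY to pp4. 5 ppages; refcounts: pp0:1 pp1:3 pp2:2 pp3:1 pp4:1
Op 8: read(P1, v0) -> 133. No state change.
P0: v0 -> pp0 = 37
P1: v0 -> pp2 = 133
P2: v0 -> pp4 = 126
P3: v0 -> pp2 = 133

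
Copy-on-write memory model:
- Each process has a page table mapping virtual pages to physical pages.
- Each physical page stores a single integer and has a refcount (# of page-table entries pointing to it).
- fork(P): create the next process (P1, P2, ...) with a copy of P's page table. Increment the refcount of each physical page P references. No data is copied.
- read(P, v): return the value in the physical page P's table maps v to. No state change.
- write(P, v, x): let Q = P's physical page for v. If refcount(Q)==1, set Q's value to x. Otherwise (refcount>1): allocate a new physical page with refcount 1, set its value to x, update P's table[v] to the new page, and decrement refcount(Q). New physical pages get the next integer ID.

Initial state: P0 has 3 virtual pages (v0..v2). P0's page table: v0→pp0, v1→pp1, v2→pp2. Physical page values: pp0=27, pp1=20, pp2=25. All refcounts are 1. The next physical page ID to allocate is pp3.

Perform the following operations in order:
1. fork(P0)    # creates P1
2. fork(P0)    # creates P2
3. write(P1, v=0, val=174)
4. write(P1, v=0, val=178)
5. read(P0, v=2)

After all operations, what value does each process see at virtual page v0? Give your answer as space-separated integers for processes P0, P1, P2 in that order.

Answer: 27 178 27

Derivation:
Op 1: fork(P0) -> P1. 3 ppages; refcounts: pp0:2 pp1:2 pp2:2
Op 2: fork(P0) -> P2. 3 ppages; refcounts: pp0:3 pp1:3 pp2:3
Op 3: write(P1, v0, 174). refcount(pp0)=3>1 -> COPY to pp3. 4 ppages; refcounts: pp0:2 pp1:3 pp2:3 pp3:1
Op 4: write(P1, v0, 178). refcount(pp3)=1 -> write in place. 4 ppages; refcounts: pp0:2 pp1:3 pp2:3 pp3:1
Op 5: read(P0, v2) -> 25. No state change.
P0: v0 -> pp0 = 27
P1: v0 -> pp3 = 178
P2: v0 -> pp0 = 27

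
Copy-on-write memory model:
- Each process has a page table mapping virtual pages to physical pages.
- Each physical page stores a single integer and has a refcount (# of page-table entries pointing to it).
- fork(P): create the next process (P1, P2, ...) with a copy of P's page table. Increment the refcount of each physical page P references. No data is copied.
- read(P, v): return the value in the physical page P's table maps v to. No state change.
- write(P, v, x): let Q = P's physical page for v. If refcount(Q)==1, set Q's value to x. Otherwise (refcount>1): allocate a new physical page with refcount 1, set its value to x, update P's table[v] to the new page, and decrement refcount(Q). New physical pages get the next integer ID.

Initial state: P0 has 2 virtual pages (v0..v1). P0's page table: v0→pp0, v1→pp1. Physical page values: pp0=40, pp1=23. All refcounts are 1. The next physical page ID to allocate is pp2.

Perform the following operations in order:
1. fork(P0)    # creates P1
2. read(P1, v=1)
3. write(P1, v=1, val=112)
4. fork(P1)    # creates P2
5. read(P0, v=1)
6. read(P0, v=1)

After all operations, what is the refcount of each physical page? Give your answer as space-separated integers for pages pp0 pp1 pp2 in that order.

Op 1: fork(P0) -> P1. 2 ppages; refcounts: pp0:2 pp1:2
Op 2: read(P1, v1) -> 23. No state change.
Op 3: write(P1, v1, 112). refcount(pp1)=2>1 -> COPY to pp2. 3 ppages; refcounts: pp0:2 pp1:1 pp2:1
Op 4: fork(P1) -> P2. 3 ppages; refcounts: pp0:3 pp1:1 pp2:2
Op 5: read(P0, v1) -> 23. No state change.
Op 6: read(P0, v1) -> 23. No state change.

Answer: 3 1 2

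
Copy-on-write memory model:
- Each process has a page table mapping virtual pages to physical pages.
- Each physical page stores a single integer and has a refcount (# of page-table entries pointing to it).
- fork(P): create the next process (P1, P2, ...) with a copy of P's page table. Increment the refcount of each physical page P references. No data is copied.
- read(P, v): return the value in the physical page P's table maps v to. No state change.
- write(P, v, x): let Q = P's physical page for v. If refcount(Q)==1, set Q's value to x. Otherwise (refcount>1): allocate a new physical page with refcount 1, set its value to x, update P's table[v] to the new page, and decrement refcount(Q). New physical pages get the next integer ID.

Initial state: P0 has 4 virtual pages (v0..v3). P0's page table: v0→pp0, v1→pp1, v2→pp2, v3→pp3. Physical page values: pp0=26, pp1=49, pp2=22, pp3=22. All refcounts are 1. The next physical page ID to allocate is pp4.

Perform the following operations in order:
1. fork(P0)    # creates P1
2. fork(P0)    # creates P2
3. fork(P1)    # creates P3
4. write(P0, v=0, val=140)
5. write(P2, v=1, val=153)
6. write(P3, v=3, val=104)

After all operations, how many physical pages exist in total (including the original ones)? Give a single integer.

Op 1: fork(P0) -> P1. 4 ppages; refcounts: pp0:2 pp1:2 pp2:2 pp3:2
Op 2: fork(P0) -> P2. 4 ppages; refcounts: pp0:3 pp1:3 pp2:3 pp3:3
Op 3: fork(P1) -> P3. 4 ppages; refcounts: pp0:4 pp1:4 pp2:4 pp3:4
Op 4: write(P0, v0, 140). refcount(pp0)=4>1 -> COPY to pp4. 5 ppages; refcounts: pp0:3 pp1:4 pp2:4 pp3:4 pp4:1
Op 5: write(P2, v1, 153). refcount(pp1)=4>1 -> COPY to pp5. 6 ppages; refcounts: pp0:3 pp1:3 pp2:4 pp3:4 pp4:1 pp5:1
Op 6: write(P3, v3, 104). refcount(pp3)=4>1 -> COPY to pp6. 7 ppages; refcounts: pp0:3 pp1:3 pp2:4 pp3:3 pp4:1 pp5:1 pp6:1

Answer: 7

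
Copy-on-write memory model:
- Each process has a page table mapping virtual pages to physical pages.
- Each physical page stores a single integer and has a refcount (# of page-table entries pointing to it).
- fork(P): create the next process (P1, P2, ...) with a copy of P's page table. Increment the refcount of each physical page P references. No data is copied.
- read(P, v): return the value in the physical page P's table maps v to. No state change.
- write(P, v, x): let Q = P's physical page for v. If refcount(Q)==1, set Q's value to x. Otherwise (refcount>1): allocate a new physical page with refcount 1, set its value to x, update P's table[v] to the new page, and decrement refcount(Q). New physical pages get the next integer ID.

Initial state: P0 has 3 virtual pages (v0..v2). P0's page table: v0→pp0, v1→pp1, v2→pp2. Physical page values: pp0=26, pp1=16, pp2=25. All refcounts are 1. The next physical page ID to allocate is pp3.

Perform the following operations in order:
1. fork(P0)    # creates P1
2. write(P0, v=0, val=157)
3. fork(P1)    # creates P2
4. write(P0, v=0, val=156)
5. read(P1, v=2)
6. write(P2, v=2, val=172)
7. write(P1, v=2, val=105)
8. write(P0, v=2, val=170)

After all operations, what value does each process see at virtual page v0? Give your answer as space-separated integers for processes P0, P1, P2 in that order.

Op 1: fork(P0) -> P1. 3 ppages; refcounts: pp0:2 pp1:2 pp2:2
Op 2: write(P0, v0, 157). refcount(pp0)=2>1 -> COPY to pp3. 4 ppages; refcounts: pp0:1 pp1:2 pp2:2 pp3:1
Op 3: fork(P1) -> P2. 4 ppages; refcounts: pp0:2 pp1:3 pp2:3 pp3:1
Op 4: write(P0, v0, 156). refcount(pp3)=1 -> write in place. 4 ppages; refcounts: pp0:2 pp1:3 pp2:3 pp3:1
Op 5: read(P1, v2) -> 25. No state change.
Op 6: write(P2, v2, 172). refcount(pp2)=3>1 -> COPY to pp4. 5 ppages; refcounts: pp0:2 pp1:3 pp2:2 pp3:1 pp4:1
Op 7: write(P1, v2, 105). refcount(pp2)=2>1 -> COPY to pp5. 6 ppages; refcounts: pp0:2 pp1:3 pp2:1 pp3:1 pp4:1 pp5:1
Op 8: write(P0, v2, 170). refcount(pp2)=1 -> write in place. 6 ppages; refcounts: pp0:2 pp1:3 pp2:1 pp3:1 pp4:1 pp5:1
P0: v0 -> pp3 = 156
P1: v0 -> pp0 = 26
P2: v0 -> pp0 = 26

Answer: 156 26 26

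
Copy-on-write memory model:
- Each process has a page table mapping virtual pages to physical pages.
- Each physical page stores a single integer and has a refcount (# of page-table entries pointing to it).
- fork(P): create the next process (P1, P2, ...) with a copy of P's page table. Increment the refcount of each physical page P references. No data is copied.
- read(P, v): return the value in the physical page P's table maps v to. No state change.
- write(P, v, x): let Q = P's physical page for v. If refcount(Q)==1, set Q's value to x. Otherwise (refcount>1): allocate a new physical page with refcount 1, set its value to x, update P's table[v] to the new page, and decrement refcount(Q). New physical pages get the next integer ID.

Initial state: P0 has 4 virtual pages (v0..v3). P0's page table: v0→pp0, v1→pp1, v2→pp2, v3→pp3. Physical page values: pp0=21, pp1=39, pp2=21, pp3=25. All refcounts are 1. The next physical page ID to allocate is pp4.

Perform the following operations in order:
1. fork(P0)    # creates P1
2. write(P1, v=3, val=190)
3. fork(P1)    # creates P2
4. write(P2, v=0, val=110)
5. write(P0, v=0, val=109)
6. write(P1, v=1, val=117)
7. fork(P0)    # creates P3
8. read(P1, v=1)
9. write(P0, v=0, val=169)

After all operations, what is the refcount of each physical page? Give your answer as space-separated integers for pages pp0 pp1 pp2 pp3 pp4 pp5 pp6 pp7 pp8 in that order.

Op 1: fork(P0) -> P1. 4 ppages; refcounts: pp0:2 pp1:2 pp2:2 pp3:2
Op 2: write(P1, v3, 190). refcount(pp3)=2>1 -> COPY to pp4. 5 ppages; refcounts: pp0:2 pp1:2 pp2:2 pp3:1 pp4:1
Op 3: fork(P1) -> P2. 5 ppages; refcounts: pp0:3 pp1:3 pp2:3 pp3:1 pp4:2
Op 4: write(P2, v0, 110). refcount(pp0)=3>1 -> COPY to pp5. 6 ppages; refcounts: pp0:2 pp1:3 pp2:3 pp3:1 pp4:2 pp5:1
Op 5: write(P0, v0, 109). refcount(pp0)=2>1 -> COPY to pp6. 7 ppages; refcounts: pp0:1 pp1:3 pp2:3 pp3:1 pp4:2 pp5:1 pp6:1
Op 6: write(P1, v1, 117). refcount(pp1)=3>1 -> COPY to pp7. 8 ppages; refcounts: pp0:1 pp1:2 pp2:3 pp3:1 pp4:2 pp5:1 pp6:1 pp7:1
Op 7: fork(P0) -> P3. 8 ppages; refcounts: pp0:1 pp1:3 pp2:4 pp3:2 pp4:2 pp5:1 pp6:2 pp7:1
Op 8: read(P1, v1) -> 117. No state change.
Op 9: write(P0, v0, 169). refcount(pp6)=2>1 -> COPY to pp8. 9 ppages; refcounts: pp0:1 pp1:3 pp2:4 pp3:2 pp4:2 pp5:1 pp6:1 pp7:1 pp8:1

Answer: 1 3 4 2 2 1 1 1 1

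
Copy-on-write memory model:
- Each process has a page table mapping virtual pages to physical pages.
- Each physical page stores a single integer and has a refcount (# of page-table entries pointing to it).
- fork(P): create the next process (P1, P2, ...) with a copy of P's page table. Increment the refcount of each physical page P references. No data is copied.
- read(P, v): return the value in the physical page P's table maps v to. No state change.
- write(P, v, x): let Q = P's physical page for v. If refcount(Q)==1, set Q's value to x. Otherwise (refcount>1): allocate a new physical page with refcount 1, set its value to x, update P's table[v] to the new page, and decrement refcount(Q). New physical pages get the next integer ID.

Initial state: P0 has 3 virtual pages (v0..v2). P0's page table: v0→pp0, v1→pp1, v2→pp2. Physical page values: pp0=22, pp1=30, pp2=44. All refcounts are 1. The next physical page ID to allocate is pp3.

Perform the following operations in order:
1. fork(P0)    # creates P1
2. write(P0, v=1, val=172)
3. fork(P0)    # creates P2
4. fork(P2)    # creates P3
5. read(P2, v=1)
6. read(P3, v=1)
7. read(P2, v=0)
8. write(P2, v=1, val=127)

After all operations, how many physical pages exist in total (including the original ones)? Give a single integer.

Answer: 5

Derivation:
Op 1: fork(P0) -> P1. 3 ppages; refcounts: pp0:2 pp1:2 pp2:2
Op 2: write(P0, v1, 172). refcount(pp1)=2>1 -> COPY to pp3. 4 ppages; refcounts: pp0:2 pp1:1 pp2:2 pp3:1
Op 3: fork(P0) -> P2. 4 ppages; refcounts: pp0:3 pp1:1 pp2:3 pp3:2
Op 4: fork(P2) -> P3. 4 ppages; refcounts: pp0:4 pp1:1 pp2:4 pp3:3
Op 5: read(P2, v1) -> 172. No state change.
Op 6: read(P3, v1) -> 172. No state change.
Op 7: read(P2, v0) -> 22. No state change.
Op 8: write(P2, v1, 127). refcount(pp3)=3>1 -> COPY to pp4. 5 ppages; refcounts: pp0:4 pp1:1 pp2:4 pp3:2 pp4:1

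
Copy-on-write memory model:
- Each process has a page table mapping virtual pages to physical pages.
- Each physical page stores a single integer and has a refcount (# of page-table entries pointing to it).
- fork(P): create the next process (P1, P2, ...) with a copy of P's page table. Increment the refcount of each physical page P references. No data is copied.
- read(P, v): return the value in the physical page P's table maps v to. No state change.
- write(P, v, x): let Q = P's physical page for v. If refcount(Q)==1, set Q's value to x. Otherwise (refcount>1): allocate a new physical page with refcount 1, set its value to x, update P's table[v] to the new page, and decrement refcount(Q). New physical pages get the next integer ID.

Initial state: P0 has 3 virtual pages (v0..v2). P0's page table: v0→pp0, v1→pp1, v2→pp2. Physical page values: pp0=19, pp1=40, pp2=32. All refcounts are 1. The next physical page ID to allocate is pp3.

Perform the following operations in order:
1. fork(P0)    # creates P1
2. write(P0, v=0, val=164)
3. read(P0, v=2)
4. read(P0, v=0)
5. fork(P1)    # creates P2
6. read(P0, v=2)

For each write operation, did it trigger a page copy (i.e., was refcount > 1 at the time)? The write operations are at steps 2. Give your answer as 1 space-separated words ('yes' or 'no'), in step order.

Op 1: fork(P0) -> P1. 3 ppages; refcounts: pp0:2 pp1:2 pp2:2
Op 2: write(P0, v0, 164). refcount(pp0)=2>1 -> COPY to pp3. 4 ppages; refcounts: pp0:1 pp1:2 pp2:2 pp3:1
Op 3: read(P0, v2) -> 32. No state change.
Op 4: read(P0, v0) -> 164. No state change.
Op 5: fork(P1) -> P2. 4 ppages; refcounts: pp0:2 pp1:3 pp2:3 pp3:1
Op 6: read(P0, v2) -> 32. No state change.

yes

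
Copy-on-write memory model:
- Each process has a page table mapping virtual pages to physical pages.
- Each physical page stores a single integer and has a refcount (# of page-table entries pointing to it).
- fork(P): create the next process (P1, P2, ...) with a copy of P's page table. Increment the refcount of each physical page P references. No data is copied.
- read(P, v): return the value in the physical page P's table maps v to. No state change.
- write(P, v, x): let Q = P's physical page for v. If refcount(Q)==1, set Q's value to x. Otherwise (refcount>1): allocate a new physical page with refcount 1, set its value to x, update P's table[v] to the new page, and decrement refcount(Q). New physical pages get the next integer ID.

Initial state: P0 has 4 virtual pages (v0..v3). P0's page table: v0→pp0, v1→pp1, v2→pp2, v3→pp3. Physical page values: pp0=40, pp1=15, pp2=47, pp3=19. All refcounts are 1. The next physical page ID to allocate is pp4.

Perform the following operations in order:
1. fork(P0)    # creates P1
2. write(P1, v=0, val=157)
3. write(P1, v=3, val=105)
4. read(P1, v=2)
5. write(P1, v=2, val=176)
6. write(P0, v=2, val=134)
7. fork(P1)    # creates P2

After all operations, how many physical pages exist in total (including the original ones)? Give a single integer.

Op 1: fork(P0) -> P1. 4 ppages; refcounts: pp0:2 pp1:2 pp2:2 pp3:2
Op 2: write(P1, v0, 157). refcount(pp0)=2>1 -> COPY to pp4. 5 ppages; refcounts: pp0:1 pp1:2 pp2:2 pp3:2 pp4:1
Op 3: write(P1, v3, 105). refcount(pp3)=2>1 -> COPY to pp5. 6 ppages; refcounts: pp0:1 pp1:2 pp2:2 pp3:1 pp4:1 pp5:1
Op 4: read(P1, v2) -> 47. No state change.
Op 5: write(P1, v2, 176). refcount(pp2)=2>1 -> COPY to pp6. 7 ppages; refcounts: pp0:1 pp1:2 pp2:1 pp3:1 pp4:1 pp5:1 pp6:1
Op 6: write(P0, v2, 134). refcount(pp2)=1 -> write in place. 7 ppages; refcounts: pp0:1 pp1:2 pp2:1 pp3:1 pp4:1 pp5:1 pp6:1
Op 7: fork(P1) -> P2. 7 ppages; refcounts: pp0:1 pp1:3 pp2:1 pp3:1 pp4:2 pp5:2 pp6:2

Answer: 7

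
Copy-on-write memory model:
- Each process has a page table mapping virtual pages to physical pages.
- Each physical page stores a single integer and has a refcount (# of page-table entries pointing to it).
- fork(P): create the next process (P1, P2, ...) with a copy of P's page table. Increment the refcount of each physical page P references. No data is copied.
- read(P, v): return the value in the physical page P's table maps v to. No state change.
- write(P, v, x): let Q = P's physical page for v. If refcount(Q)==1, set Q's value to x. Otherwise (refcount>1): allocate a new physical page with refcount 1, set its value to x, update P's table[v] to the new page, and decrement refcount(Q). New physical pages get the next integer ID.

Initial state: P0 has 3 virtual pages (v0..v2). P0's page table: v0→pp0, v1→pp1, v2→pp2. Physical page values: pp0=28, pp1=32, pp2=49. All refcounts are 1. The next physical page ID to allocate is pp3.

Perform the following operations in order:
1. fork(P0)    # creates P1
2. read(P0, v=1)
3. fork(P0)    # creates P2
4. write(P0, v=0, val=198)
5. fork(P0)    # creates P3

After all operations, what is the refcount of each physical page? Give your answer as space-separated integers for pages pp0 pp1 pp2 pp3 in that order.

Op 1: fork(P0) -> P1. 3 ppages; refcounts: pp0:2 pp1:2 pp2:2
Op 2: read(P0, v1) -> 32. No state change.
Op 3: fork(P0) -> P2. 3 ppages; refcounts: pp0:3 pp1:3 pp2:3
Op 4: write(P0, v0, 198). refcount(pp0)=3>1 -> COPY to pp3. 4 ppages; refcounts: pp0:2 pp1:3 pp2:3 pp3:1
Op 5: fork(P0) -> P3. 4 ppages; refcounts: pp0:2 pp1:4 pp2:4 pp3:2

Answer: 2 4 4 2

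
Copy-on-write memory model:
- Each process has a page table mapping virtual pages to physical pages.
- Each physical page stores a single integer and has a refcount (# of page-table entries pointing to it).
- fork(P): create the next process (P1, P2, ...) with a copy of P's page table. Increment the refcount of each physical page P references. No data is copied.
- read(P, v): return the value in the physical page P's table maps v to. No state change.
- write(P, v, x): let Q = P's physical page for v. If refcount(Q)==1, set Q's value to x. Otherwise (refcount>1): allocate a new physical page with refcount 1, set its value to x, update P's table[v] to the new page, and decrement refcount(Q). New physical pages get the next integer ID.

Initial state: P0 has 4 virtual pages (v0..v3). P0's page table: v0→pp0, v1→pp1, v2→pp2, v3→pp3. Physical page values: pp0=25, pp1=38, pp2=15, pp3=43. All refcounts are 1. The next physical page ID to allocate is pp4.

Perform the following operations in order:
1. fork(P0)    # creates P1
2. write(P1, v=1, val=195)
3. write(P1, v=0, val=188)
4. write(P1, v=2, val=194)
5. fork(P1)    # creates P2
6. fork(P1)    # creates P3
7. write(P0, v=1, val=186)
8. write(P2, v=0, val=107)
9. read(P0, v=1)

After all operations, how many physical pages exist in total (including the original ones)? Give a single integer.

Op 1: fork(P0) -> P1. 4 ppages; refcounts: pp0:2 pp1:2 pp2:2 pp3:2
Op 2: write(P1, v1, 195). refcount(pp1)=2>1 -> COPY to pp4. 5 ppages; refcounts: pp0:2 pp1:1 pp2:2 pp3:2 pp4:1
Op 3: write(P1, v0, 188). refcount(pp0)=2>1 -> COPY to pp5. 6 ppages; refcounts: pp0:1 pp1:1 pp2:2 pp3:2 pp4:1 pp5:1
Op 4: write(P1, v2, 194). refcount(pp2)=2>1 -> COPY to pp6. 7 ppages; refcounts: pp0:1 pp1:1 pp2:1 pp3:2 pp4:1 pp5:1 pp6:1
Op 5: fork(P1) -> P2. 7 ppages; refcounts: pp0:1 pp1:1 pp2:1 pp3:3 pp4:2 pp5:2 pp6:2
Op 6: fork(P1) -> P3. 7 ppages; refcounts: pp0:1 pp1:1 pp2:1 pp3:4 pp4:3 pp5:3 pp6:3
Op 7: write(P0, v1, 186). refcount(pp1)=1 -> write in place. 7 ppages; refcounts: pp0:1 pp1:1 pp2:1 pp3:4 pp4:3 pp5:3 pp6:3
Op 8: write(P2, v0, 107). refcount(pp5)=3>1 -> COPY to pp7. 8 ppages; refcounts: pp0:1 pp1:1 pp2:1 pp3:4 pp4:3 pp5:2 pp6:3 pp7:1
Op 9: read(P0, v1) -> 186. No state change.

Answer: 8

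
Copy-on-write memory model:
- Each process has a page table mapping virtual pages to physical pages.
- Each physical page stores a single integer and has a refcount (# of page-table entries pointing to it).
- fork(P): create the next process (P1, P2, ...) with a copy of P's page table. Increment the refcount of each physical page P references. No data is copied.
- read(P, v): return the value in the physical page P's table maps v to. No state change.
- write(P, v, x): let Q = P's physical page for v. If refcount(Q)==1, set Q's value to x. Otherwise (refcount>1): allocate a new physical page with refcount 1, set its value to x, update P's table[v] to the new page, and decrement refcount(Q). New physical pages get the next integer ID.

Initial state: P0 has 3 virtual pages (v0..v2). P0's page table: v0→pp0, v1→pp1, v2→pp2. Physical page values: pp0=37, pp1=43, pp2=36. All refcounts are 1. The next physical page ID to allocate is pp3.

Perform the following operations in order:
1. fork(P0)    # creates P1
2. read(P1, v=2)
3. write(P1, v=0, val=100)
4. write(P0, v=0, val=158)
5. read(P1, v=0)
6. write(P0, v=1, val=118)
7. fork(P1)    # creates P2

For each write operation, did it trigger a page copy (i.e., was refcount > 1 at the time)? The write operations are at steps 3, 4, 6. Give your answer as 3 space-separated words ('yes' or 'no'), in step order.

Op 1: fork(P0) -> P1. 3 ppages; refcounts: pp0:2 pp1:2 pp2:2
Op 2: read(P1, v2) -> 36. No state change.
Op 3: write(P1, v0, 100). refcount(pp0)=2>1 -> COPY to pp3. 4 ppages; refcounts: pp0:1 pp1:2 pp2:2 pp3:1
Op 4: write(P0, v0, 158). refcount(pp0)=1 -> write in place. 4 ppages; refcounts: pp0:1 pp1:2 pp2:2 pp3:1
Op 5: read(P1, v0) -> 100. No state change.
Op 6: write(P0, v1, 118). refcount(pp1)=2>1 -> COPY to pp4. 5 ppages; refcounts: pp0:1 pp1:1 pp2:2 pp3:1 pp4:1
Op 7: fork(P1) -> P2. 5 ppages; refcounts: pp0:1 pp1:2 pp2:3 pp3:2 pp4:1

yes no yes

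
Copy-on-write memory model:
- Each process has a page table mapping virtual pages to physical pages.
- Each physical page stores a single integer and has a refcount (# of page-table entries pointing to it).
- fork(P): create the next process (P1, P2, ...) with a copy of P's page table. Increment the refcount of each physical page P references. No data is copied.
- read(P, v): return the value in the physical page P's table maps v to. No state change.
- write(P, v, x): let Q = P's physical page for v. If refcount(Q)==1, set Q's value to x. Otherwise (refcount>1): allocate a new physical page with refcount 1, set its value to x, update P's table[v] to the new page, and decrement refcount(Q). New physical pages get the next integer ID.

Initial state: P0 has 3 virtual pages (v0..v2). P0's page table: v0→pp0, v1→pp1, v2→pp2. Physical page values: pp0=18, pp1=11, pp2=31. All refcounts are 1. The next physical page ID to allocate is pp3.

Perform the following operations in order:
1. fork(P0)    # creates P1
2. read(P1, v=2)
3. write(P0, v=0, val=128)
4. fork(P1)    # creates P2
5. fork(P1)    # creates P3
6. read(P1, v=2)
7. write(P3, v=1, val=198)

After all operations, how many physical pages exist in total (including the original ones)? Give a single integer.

Answer: 5

Derivation:
Op 1: fork(P0) -> P1. 3 ppages; refcounts: pp0:2 pp1:2 pp2:2
Op 2: read(P1, v2) -> 31. No state change.
Op 3: write(P0, v0, 128). refcount(pp0)=2>1 -> COPY to pp3. 4 ppages; refcounts: pp0:1 pp1:2 pp2:2 pp3:1
Op 4: fork(P1) -> P2. 4 ppages; refcounts: pp0:2 pp1:3 pp2:3 pp3:1
Op 5: fork(P1) -> P3. 4 ppages; refcounts: pp0:3 pp1:4 pp2:4 pp3:1
Op 6: read(P1, v2) -> 31. No state change.
Op 7: write(P3, v1, 198). refcount(pp1)=4>1 -> COPY to pp4. 5 ppages; refcounts: pp0:3 pp1:3 pp2:4 pp3:1 pp4:1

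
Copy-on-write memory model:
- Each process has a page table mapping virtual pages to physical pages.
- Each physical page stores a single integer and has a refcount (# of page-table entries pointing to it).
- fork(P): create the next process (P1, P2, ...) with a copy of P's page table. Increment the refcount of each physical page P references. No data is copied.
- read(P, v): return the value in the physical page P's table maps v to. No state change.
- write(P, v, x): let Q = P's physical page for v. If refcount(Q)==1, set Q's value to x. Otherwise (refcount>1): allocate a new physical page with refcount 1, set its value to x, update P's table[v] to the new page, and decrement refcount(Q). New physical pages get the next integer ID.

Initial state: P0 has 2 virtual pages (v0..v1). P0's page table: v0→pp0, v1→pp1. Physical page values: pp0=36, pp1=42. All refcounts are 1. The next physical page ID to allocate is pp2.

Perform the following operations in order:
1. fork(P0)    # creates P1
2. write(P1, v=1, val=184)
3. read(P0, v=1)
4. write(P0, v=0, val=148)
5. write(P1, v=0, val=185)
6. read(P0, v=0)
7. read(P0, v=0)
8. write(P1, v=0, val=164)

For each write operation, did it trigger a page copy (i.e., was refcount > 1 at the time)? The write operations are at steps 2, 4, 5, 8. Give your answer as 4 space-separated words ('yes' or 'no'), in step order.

Op 1: fork(P0) -> P1. 2 ppages; refcounts: pp0:2 pp1:2
Op 2: write(P1, v1, 184). refcount(pp1)=2>1 -> COPY to pp2. 3 ppages; refcounts: pp0:2 pp1:1 pp2:1
Op 3: read(P0, v1) -> 42. No state change.
Op 4: write(P0, v0, 148). refcount(pp0)=2>1 -> COPY to pp3. 4 ppages; refcounts: pp0:1 pp1:1 pp2:1 pp3:1
Op 5: write(P1, v0, 185). refcount(pp0)=1 -> write in place. 4 ppages; refcounts: pp0:1 pp1:1 pp2:1 pp3:1
Op 6: read(P0, v0) -> 148. No state change.
Op 7: read(P0, v0) -> 148. No state change.
Op 8: write(P1, v0, 164). refcount(pp0)=1 -> write in place. 4 ppages; refcounts: pp0:1 pp1:1 pp2:1 pp3:1

yes yes no no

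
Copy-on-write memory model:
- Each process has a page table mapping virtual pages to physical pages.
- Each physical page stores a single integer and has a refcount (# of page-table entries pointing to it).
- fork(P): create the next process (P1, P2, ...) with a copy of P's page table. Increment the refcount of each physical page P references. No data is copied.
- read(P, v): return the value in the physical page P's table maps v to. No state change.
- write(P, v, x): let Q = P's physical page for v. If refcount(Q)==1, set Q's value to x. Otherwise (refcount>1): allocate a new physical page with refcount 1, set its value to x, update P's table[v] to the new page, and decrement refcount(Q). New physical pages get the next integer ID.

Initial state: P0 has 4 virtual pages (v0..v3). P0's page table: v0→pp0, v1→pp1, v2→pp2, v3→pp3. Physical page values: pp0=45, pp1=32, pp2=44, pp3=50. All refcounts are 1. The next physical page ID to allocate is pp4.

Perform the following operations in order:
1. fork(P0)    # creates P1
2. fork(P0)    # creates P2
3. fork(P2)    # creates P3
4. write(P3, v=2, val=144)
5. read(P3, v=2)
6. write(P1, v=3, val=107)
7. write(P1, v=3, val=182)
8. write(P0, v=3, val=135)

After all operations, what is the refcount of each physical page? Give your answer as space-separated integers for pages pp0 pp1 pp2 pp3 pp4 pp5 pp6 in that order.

Answer: 4 4 3 2 1 1 1

Derivation:
Op 1: fork(P0) -> P1. 4 ppages; refcounts: pp0:2 pp1:2 pp2:2 pp3:2
Op 2: fork(P0) -> P2. 4 ppages; refcounts: pp0:3 pp1:3 pp2:3 pp3:3
Op 3: fork(P2) -> P3. 4 ppages; refcounts: pp0:4 pp1:4 pp2:4 pp3:4
Op 4: write(P3, v2, 144). refcount(pp2)=4>1 -> COPY to pp4. 5 ppages; refcounts: pp0:4 pp1:4 pp2:3 pp3:4 pp4:1
Op 5: read(P3, v2) -> 144. No state change.
Op 6: write(P1, v3, 107). refcount(pp3)=4>1 -> COPY to pp5. 6 ppages; refcounts: pp0:4 pp1:4 pp2:3 pp3:3 pp4:1 pp5:1
Op 7: write(P1, v3, 182). refcount(pp5)=1 -> write in place. 6 ppages; refcounts: pp0:4 pp1:4 pp2:3 pp3:3 pp4:1 pp5:1
Op 8: write(P0, v3, 135). refcount(pp3)=3>1 -> COPY to pp6. 7 ppages; refcounts: pp0:4 pp1:4 pp2:3 pp3:2 pp4:1 pp5:1 pp6:1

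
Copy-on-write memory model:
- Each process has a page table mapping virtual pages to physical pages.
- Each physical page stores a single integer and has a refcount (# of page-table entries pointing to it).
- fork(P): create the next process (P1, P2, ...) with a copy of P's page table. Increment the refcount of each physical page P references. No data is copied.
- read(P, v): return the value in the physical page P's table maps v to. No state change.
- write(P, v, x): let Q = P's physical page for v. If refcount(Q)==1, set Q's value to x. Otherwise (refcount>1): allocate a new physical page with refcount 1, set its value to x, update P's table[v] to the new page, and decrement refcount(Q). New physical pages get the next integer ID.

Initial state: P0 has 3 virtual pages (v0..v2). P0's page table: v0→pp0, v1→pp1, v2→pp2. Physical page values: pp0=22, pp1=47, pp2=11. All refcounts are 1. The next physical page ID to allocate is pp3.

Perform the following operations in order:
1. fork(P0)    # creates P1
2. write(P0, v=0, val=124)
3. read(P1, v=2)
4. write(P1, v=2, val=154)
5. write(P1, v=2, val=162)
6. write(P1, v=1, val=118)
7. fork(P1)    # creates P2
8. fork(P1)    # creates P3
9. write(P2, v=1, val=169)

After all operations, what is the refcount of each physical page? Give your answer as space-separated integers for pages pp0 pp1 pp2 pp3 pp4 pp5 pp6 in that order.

Op 1: fork(P0) -> P1. 3 ppages; refcounts: pp0:2 pp1:2 pp2:2
Op 2: write(P0, v0, 124). refcount(pp0)=2>1 -> COPY to pp3. 4 ppages; refcounts: pp0:1 pp1:2 pp2:2 pp3:1
Op 3: read(P1, v2) -> 11. No state change.
Op 4: write(P1, v2, 154). refcount(pp2)=2>1 -> COPY to pp4. 5 ppages; refcounts: pp0:1 pp1:2 pp2:1 pp3:1 pp4:1
Op 5: write(P1, v2, 162). refcount(pp4)=1 -> write in place. 5 ppages; refcounts: pp0:1 pp1:2 pp2:1 pp3:1 pp4:1
Op 6: write(P1, v1, 118). refcount(pp1)=2>1 -> COPY to pp5. 6 ppages; refcounts: pp0:1 pp1:1 pp2:1 pp3:1 pp4:1 pp5:1
Op 7: fork(P1) -> P2. 6 ppages; refcounts: pp0:2 pp1:1 pp2:1 pp3:1 pp4:2 pp5:2
Op 8: fork(P1) -> P3. 6 ppages; refcounts: pp0:3 pp1:1 pp2:1 pp3:1 pp4:3 pp5:3
Op 9: write(P2, v1, 169). refcount(pp5)=3>1 -> COPY to pp6. 7 ppages; refcounts: pp0:3 pp1:1 pp2:1 pp3:1 pp4:3 pp5:2 pp6:1

Answer: 3 1 1 1 3 2 1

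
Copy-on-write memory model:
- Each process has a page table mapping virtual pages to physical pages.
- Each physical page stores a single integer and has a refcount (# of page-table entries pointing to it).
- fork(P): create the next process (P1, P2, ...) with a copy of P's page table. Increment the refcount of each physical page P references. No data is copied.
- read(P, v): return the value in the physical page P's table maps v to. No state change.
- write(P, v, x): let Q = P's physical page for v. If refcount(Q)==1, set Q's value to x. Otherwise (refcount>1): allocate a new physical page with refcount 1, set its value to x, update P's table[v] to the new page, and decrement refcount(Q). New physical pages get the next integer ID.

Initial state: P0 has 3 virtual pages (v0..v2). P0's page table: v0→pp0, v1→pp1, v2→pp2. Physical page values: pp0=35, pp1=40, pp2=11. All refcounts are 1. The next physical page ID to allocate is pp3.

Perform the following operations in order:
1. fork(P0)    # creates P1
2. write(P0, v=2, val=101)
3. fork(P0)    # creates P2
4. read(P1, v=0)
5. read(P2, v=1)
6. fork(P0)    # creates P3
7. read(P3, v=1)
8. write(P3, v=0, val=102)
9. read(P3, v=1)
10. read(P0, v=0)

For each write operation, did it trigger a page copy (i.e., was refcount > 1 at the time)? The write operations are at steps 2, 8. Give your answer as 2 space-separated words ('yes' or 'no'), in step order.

Op 1: fork(P0) -> P1. 3 ppages; refcounts: pp0:2 pp1:2 pp2:2
Op 2: write(P0, v2, 101). refcount(pp2)=2>1 -> COPY to pp3. 4 ppages; refcounts: pp0:2 pp1:2 pp2:1 pp3:1
Op 3: fork(P0) -> P2. 4 ppages; refcounts: pp0:3 pp1:3 pp2:1 pp3:2
Op 4: read(P1, v0) -> 35. No state change.
Op 5: read(P2, v1) -> 40. No state change.
Op 6: fork(P0) -> P3. 4 ppages; refcounts: pp0:4 pp1:4 pp2:1 pp3:3
Op 7: read(P3, v1) -> 40. No state change.
Op 8: write(P3, v0, 102). refcount(pp0)=4>1 -> COPY to pp4. 5 ppages; refcounts: pp0:3 pp1:4 pp2:1 pp3:3 pp4:1
Op 9: read(P3, v1) -> 40. No state change.
Op 10: read(P0, v0) -> 35. No state change.

yes yes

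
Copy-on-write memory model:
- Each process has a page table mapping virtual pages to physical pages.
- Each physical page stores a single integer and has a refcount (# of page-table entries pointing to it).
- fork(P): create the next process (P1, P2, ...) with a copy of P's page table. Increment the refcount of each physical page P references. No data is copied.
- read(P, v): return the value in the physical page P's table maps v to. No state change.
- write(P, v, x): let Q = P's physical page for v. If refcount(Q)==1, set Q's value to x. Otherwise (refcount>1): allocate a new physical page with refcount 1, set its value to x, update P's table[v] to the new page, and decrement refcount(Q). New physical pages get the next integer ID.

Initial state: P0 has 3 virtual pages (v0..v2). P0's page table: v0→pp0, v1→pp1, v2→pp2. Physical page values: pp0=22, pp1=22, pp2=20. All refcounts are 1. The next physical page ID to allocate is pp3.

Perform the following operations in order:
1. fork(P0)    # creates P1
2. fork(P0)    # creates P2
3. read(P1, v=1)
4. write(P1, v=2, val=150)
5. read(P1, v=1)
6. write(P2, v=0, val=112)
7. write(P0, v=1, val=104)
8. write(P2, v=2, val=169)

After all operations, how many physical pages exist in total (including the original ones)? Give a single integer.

Answer: 7

Derivation:
Op 1: fork(P0) -> P1. 3 ppages; refcounts: pp0:2 pp1:2 pp2:2
Op 2: fork(P0) -> P2. 3 ppages; refcounts: pp0:3 pp1:3 pp2:3
Op 3: read(P1, v1) -> 22. No state change.
Op 4: write(P1, v2, 150). refcount(pp2)=3>1 -> COPY to pp3. 4 ppages; refcounts: pp0:3 pp1:3 pp2:2 pp3:1
Op 5: read(P1, v1) -> 22. No state change.
Op 6: write(P2, v0, 112). refcount(pp0)=3>1 -> COPY to pp4. 5 ppages; refcounts: pp0:2 pp1:3 pp2:2 pp3:1 pp4:1
Op 7: write(P0, v1, 104). refcount(pp1)=3>1 -> COPY to pp5. 6 ppages; refcounts: pp0:2 pp1:2 pp2:2 pp3:1 pp4:1 pp5:1
Op 8: write(P2, v2, 169). refcount(pp2)=2>1 -> COPY to pp6. 7 ppages; refcounts: pp0:2 pp1:2 pp2:1 pp3:1 pp4:1 pp5:1 pp6:1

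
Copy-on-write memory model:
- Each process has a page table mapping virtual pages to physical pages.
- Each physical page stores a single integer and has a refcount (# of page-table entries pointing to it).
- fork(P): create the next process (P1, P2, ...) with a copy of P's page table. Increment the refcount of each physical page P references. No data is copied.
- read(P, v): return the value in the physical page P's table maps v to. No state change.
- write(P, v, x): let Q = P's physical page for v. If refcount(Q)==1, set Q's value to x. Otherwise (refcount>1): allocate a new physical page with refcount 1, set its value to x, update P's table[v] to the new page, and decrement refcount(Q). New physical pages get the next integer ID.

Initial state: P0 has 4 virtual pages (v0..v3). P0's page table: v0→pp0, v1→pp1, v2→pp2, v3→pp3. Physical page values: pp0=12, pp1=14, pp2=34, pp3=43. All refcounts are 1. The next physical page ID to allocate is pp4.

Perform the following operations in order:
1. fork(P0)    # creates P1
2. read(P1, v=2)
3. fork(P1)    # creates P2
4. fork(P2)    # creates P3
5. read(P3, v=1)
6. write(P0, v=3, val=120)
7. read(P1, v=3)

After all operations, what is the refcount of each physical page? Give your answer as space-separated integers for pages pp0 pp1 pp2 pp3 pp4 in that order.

Op 1: fork(P0) -> P1. 4 ppages; refcounts: pp0:2 pp1:2 pp2:2 pp3:2
Op 2: read(P1, v2) -> 34. No state change.
Op 3: fork(P1) -> P2. 4 ppages; refcounts: pp0:3 pp1:3 pp2:3 pp3:3
Op 4: fork(P2) -> P3. 4 ppages; refcounts: pp0:4 pp1:4 pp2:4 pp3:4
Op 5: read(P3, v1) -> 14. No state change.
Op 6: write(P0, v3, 120). refcount(pp3)=4>1 -> COPY to pp4. 5 ppages; refcounts: pp0:4 pp1:4 pp2:4 pp3:3 pp4:1
Op 7: read(P1, v3) -> 43. No state change.

Answer: 4 4 4 3 1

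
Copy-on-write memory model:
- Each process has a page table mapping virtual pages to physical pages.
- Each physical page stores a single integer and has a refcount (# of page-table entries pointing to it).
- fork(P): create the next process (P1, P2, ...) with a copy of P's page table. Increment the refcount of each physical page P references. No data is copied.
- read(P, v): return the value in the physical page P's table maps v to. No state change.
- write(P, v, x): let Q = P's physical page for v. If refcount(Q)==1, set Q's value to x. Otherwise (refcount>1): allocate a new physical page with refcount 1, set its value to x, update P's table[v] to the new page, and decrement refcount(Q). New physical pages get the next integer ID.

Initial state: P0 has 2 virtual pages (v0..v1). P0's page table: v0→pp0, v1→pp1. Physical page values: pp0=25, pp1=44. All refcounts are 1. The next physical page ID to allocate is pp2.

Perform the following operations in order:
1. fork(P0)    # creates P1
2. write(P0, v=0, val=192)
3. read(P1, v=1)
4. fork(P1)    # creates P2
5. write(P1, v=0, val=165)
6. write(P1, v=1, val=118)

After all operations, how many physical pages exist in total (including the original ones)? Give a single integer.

Answer: 5

Derivation:
Op 1: fork(P0) -> P1. 2 ppages; refcounts: pp0:2 pp1:2
Op 2: write(P0, v0, 192). refcount(pp0)=2>1 -> COPY to pp2. 3 ppages; refcounts: pp0:1 pp1:2 pp2:1
Op 3: read(P1, v1) -> 44. No state change.
Op 4: fork(P1) -> P2. 3 ppages; refcounts: pp0:2 pp1:3 pp2:1
Op 5: write(P1, v0, 165). refcount(pp0)=2>1 -> COPY to pp3. 4 ppages; refcounts: pp0:1 pp1:3 pp2:1 pp3:1
Op 6: write(P1, v1, 118). refcount(pp1)=3>1 -> COPY to pp4. 5 ppages; refcounts: pp0:1 pp1:2 pp2:1 pp3:1 pp4:1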